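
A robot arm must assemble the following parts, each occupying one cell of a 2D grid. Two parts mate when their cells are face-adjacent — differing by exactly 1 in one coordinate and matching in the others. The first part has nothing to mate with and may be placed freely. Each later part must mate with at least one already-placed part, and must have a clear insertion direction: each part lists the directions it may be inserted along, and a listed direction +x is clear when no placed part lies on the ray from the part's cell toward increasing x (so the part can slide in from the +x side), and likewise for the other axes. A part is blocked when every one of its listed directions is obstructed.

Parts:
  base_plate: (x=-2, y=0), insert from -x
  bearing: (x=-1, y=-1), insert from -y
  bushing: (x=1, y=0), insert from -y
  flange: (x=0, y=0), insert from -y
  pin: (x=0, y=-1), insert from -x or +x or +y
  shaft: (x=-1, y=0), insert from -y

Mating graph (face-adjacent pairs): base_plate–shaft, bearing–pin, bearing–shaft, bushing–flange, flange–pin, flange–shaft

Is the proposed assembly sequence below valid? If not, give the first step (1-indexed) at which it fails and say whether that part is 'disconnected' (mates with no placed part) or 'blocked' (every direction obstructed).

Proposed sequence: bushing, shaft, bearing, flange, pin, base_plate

1. bushing@(1, 0) [-y clear] — {bushing}
2. shaft@(-1, 0) — no placed neighbour ⇒ disconnected

Invalid at step 2 (disconnected)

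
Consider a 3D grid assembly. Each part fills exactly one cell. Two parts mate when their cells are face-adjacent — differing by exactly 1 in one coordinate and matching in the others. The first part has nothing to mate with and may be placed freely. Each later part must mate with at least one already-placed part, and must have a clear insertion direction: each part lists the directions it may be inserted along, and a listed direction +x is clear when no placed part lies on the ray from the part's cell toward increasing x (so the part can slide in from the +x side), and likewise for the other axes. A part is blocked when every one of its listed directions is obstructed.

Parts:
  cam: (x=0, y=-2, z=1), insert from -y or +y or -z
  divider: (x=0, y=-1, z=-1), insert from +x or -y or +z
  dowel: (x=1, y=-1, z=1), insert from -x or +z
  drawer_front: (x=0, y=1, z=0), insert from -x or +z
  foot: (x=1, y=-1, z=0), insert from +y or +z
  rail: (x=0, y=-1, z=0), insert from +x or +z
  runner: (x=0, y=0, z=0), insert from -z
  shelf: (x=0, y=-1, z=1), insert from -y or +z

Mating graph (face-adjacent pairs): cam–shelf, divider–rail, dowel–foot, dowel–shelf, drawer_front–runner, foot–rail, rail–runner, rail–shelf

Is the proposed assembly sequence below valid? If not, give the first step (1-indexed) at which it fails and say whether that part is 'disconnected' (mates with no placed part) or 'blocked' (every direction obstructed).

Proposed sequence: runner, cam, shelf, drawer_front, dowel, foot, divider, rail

Invalid at step 2 (disconnected)

1. runner@(0, 0, 0) [-z clear] — {runner}
2. cam@(0, -2, 1) — no placed neighbour ⇒ disconnected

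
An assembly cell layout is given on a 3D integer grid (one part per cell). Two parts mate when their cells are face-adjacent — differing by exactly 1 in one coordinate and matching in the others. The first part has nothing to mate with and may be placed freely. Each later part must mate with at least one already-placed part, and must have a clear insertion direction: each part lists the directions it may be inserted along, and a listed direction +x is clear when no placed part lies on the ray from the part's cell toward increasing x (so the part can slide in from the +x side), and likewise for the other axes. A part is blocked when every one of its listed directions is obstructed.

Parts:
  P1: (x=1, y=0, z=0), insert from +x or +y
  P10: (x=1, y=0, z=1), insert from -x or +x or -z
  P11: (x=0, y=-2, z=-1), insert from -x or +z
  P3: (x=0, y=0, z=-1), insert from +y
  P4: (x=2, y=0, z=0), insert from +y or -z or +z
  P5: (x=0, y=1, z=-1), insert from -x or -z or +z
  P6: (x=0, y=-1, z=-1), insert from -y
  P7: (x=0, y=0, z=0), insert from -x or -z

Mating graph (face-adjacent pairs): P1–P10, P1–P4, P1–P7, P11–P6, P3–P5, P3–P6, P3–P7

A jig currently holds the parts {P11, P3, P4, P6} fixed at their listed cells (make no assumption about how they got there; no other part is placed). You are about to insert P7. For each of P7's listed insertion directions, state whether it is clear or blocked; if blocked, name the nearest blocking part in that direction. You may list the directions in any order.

-x: ray from P7(0, 0, 0) has no placed part ⇒ clear
-z: nearest on ray is P3@(0, 0, -1) ⇒ blocked

-x: clear; -z: blocked by P3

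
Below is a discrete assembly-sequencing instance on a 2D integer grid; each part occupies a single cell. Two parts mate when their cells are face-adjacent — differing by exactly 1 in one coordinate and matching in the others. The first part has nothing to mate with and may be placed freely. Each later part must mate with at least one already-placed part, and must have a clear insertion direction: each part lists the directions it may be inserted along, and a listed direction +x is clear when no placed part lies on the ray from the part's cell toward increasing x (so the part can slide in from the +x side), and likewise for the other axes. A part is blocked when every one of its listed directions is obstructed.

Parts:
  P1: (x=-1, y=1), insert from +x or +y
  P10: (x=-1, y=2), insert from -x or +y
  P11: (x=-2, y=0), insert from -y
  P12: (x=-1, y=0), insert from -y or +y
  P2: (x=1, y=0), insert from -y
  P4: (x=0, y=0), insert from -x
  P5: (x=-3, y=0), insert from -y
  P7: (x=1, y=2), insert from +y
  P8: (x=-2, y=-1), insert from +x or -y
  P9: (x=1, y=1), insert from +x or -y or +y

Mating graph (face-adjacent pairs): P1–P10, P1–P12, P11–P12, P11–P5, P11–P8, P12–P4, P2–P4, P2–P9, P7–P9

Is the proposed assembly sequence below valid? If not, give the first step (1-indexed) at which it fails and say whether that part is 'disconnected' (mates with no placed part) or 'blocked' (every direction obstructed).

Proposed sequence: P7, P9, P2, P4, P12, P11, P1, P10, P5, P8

1. P7@(1, 2) [+y clear] — {P7}
2. P9@(1, 1) [+x clear] — {P7, P9}
3. P2@(1, 0) [-y clear] — {P2, P7, P9}
4. P4@(0, 0) [-x clear] — {P2, P4, P7, P9}
5. P12@(-1, 0) [-y clear] — {P12, P2, P4, P7, P9}
6. P11@(-2, 0) [-y clear] — {P11, P12, P2, P4, P7, P9}
7. P1@(-1, 1) [+y clear] — {P1, P11, P12, P2, P4, P7, P9}
8. P10@(-1, 2) [-x clear] — {P1, P10, P11, P12, P2, P4, P7, P9}
9. P5@(-3, 0) [-y clear] — {P1, P10, P11, P12, P2, P4, P5, P7, P9}
10. P8@(-2, -1) [+x clear] — {P1, P10, P11, P12, P2, P4, P5, P7, P8, P9}

Valid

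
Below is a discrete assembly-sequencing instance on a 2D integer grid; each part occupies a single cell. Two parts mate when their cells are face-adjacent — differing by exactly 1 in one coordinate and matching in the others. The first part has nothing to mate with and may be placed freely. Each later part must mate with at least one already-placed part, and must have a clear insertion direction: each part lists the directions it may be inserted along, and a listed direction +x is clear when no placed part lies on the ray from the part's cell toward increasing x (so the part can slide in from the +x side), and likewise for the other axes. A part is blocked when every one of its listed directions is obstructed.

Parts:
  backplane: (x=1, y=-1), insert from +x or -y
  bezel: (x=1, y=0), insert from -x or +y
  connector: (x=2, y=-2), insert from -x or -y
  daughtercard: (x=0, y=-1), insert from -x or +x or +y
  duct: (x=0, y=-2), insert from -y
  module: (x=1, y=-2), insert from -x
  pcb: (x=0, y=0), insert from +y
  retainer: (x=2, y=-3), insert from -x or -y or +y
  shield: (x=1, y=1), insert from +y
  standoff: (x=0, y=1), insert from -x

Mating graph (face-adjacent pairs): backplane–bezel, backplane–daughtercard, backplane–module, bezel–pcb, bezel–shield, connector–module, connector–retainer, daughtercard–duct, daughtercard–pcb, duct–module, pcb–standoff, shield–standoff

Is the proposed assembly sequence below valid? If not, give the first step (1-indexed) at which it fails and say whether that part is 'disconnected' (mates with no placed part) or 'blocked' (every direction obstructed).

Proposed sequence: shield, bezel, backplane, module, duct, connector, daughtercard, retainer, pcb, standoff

1. shield@(1, 1) [+y clear] — {shield}
2. bezel@(1, 0) [-x clear] — {bezel, shield}
3. backplane@(1, -1) [+x clear] — {backplane, bezel, shield}
4. module@(1, -2) [-x clear] — {backplane, bezel, module, shield}
5. duct@(0, -2) [-y clear] — {backplane, bezel, duct, module, shield}
6. connector@(2, -2) [-y clear] — {backplane, bezel, connector, duct, module, shield}
7. daughtercard@(0, -1) [-x clear] — {backplane, bezel, connector, daughtercard, duct, module, shield}
8. retainer@(2, -3) [-x clear] — {backplane, bezel, connector, daughtercard, duct, module, retainer, shield}
9. pcb@(0, 0) [+y clear] — {backplane, bezel, connector, daughtercard, duct, module, pcb, retainer, shield}
10. standoff@(0, 1) [-x clear] — {backplane, bezel, connector, daughtercard, duct, module, pcb, retainer, shield, standoff}

Valid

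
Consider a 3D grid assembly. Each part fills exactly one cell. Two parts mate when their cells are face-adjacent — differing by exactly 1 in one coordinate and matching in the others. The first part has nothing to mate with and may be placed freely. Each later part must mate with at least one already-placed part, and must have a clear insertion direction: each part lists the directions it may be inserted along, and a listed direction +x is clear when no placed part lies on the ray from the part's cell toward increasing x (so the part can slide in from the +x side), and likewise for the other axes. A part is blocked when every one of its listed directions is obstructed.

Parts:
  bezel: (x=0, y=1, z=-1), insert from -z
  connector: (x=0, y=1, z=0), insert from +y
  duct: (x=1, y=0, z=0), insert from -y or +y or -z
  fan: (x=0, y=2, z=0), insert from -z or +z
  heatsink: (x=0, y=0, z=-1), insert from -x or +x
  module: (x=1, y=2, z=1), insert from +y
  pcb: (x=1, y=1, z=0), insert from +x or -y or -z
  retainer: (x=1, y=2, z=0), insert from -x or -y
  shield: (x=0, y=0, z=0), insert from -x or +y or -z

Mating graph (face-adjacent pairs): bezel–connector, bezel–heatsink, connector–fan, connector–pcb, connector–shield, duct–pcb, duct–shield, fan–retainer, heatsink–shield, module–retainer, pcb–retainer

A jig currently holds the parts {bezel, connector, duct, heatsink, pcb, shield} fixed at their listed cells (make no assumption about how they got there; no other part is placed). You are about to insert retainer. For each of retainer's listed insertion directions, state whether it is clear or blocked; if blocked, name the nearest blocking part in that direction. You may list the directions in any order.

-x: clear; -y: blocked by pcb

-x: ray from retainer(1, 2, 0) has no placed part ⇒ clear
-y: nearest on ray is pcb@(1, 1, 0) ⇒ blocked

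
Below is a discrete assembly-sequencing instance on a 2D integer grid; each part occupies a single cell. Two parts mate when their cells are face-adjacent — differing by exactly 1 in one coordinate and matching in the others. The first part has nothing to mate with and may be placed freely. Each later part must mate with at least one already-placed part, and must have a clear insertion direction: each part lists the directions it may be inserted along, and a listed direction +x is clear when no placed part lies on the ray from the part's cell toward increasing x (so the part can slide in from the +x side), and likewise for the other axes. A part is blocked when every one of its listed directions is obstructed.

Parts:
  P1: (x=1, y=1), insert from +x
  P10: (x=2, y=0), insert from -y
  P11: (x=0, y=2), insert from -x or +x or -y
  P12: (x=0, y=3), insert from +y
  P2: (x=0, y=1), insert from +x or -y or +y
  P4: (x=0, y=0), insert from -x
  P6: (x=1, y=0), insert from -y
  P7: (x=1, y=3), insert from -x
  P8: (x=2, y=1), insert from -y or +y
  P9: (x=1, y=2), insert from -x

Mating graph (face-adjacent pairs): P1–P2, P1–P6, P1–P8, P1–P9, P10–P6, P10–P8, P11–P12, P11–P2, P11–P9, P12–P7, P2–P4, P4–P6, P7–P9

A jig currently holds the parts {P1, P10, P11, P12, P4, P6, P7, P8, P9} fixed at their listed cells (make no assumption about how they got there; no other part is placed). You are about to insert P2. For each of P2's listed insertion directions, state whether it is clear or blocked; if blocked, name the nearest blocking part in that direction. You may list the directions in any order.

+x: nearest on ray is P1@(1, 1) ⇒ blocked
-y: nearest on ray is P4@(0, 0) ⇒ blocked
+y: nearest on ray is P11@(0, 2) ⇒ blocked

+x: blocked by P1; +y: blocked by P11; -y: blocked by P4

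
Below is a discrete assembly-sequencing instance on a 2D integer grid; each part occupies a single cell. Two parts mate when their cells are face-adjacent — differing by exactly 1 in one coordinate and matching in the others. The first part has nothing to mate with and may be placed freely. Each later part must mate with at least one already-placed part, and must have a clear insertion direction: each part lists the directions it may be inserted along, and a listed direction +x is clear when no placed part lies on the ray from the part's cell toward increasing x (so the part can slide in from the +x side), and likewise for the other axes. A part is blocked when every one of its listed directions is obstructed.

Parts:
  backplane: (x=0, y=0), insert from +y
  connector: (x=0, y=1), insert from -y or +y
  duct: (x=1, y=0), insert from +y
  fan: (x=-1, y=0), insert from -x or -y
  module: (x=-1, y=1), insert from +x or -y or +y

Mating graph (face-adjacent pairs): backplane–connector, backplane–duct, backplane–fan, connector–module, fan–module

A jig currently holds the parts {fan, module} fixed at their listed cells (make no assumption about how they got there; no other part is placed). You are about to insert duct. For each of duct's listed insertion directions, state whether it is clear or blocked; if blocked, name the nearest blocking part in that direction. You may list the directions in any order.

+y: ray from duct(1, 0) has no placed part ⇒ clear

+y: clear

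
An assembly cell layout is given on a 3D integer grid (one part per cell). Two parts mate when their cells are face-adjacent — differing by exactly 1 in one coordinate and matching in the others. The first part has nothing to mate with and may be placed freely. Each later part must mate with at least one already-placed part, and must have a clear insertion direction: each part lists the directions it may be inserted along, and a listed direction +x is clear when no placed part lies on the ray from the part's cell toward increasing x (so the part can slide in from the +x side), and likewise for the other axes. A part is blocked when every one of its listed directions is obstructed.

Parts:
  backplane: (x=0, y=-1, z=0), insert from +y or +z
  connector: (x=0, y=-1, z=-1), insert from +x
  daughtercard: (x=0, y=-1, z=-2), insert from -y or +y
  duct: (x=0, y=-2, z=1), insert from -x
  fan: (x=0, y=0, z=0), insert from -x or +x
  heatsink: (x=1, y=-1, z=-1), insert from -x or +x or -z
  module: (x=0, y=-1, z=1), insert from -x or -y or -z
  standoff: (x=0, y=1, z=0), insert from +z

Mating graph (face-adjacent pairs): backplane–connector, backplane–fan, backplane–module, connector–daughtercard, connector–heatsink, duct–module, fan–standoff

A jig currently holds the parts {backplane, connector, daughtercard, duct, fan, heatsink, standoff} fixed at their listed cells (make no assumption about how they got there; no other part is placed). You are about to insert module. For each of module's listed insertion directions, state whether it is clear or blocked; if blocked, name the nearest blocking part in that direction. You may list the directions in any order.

-x: ray from module(0, -1, 1) has no placed part ⇒ clear
-y: nearest on ray is duct@(0, -2, 1) ⇒ blocked
-z: nearest on ray is backplane@(0, -1, 0) ⇒ blocked

-x: clear; -y: blocked by duct; -z: blocked by backplane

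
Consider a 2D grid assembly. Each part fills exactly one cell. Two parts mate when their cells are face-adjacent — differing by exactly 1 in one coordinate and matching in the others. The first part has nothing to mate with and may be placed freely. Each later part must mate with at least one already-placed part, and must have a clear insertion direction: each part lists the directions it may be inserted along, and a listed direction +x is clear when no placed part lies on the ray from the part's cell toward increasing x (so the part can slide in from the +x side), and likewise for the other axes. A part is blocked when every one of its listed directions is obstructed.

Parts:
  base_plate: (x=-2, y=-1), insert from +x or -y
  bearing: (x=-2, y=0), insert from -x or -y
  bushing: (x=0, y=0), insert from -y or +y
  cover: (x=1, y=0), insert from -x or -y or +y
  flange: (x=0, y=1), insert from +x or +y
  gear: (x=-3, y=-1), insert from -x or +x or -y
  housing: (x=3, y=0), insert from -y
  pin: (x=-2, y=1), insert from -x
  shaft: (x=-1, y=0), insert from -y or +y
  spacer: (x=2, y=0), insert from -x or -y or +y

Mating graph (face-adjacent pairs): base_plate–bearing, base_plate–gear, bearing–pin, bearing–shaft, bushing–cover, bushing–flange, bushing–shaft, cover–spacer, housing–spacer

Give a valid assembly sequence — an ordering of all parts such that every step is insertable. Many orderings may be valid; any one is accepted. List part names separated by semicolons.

1. shaft@(-1, 0) [-y clear] — {shaft}
2. bushing@(0, 0) [-y clear] — {bushing, shaft}
3. cover@(1, 0) [-y clear] — {bushing, cover, shaft}
4. flange@(0, 1) [+x clear] — {bushing, cover, flange, shaft}
5. bearing@(-2, 0) [-x clear] — {bearing, bushing, cover, flange, shaft}
6. pin@(-2, 1) [-x clear] — {bearing, bushing, cover, flange, pin, shaft}
7. base_plate@(-2, -1) [+x clear] — {base_plate, bearing, bushing, cover, flange, pin, shaft}
8. gear@(-3, -1) [-x clear] — {base_plate, bearing, bushing, cover, flange, gear, pin, shaft}
9. spacer@(2, 0) [-y clear] — {base_plate, bearing, bushing, cover, flange, gear, pin, shaft, spacer}
10. housing@(3, 0) [-y clear] — {base_plate, bearing, bushing, cover, flange, gear, housing, pin, shaft, spacer}

shaft; bushing; cover; flange; bearing; pin; base_plate; gear; spacer; housing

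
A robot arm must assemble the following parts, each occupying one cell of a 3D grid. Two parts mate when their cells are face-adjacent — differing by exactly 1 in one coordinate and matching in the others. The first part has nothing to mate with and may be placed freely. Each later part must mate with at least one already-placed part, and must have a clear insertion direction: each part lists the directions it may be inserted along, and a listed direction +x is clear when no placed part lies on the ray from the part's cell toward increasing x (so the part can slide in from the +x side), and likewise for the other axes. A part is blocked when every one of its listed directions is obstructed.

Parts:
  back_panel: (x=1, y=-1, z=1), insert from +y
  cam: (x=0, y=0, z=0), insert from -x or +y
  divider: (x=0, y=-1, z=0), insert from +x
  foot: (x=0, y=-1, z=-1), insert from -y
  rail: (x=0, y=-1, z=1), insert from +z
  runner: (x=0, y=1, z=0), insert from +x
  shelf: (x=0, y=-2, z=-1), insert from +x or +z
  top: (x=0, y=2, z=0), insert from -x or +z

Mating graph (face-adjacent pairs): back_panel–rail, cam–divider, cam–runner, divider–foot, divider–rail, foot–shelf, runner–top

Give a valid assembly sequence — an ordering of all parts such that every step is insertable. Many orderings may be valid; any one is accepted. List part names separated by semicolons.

top; runner; cam; divider; foot; rail; back_panel; shelf

1. top@(0, 2, 0) [-x clear] — {top}
2. runner@(0, 1, 0) [+x clear] — {runner, top}
3. cam@(0, 0, 0) [-x clear] — {cam, runner, top}
4. divider@(0, -1, 0) [+x clear] — {cam, divider, runner, top}
5. foot@(0, -1, -1) [-y clear] — {cam, divider, foot, runner, top}
6. rail@(0, -1, 1) [+z clear] — {cam, divider, foot, rail, runner, top}
7. back_panel@(1, -1, 1) [+y clear] — {back_panel, cam, divider, foot, rail, runner, top}
8. shelf@(0, -2, -1) [+x clear] — {back_panel, cam, divider, foot, rail, runner, shelf, top}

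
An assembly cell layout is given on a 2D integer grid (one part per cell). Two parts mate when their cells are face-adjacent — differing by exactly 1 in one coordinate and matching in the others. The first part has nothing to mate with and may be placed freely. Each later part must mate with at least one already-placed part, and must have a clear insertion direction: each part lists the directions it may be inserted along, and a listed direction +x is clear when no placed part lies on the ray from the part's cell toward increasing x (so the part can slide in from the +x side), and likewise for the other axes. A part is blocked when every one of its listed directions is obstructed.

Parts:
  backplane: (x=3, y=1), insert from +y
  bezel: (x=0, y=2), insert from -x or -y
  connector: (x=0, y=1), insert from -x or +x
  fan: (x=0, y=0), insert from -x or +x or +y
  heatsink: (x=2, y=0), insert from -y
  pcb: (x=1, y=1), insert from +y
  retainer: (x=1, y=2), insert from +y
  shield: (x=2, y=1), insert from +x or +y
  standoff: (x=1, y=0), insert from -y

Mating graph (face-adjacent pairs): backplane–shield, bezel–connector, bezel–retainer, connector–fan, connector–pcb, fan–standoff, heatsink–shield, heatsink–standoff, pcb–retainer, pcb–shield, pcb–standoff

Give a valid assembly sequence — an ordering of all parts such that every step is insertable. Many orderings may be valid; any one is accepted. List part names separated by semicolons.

1. backplane@(3, 1) [+y clear] — {backplane}
2. shield@(2, 1) [+y clear] — {backplane, shield}
3. pcb@(1, 1) [+y clear] — {backplane, pcb, shield}
4. connector@(0, 1) [-x clear] — {backplane, connector, pcb, shield}
5. bezel@(0, 2) [-x clear] — {backplane, bezel, connector, pcb, shield}
6. retainer@(1, 2) [+y clear] — {backplane, bezel, connector, pcb, retainer, shield}
7. fan@(0, 0) [-x clear] — {backplane, bezel, connector, fan, pcb, retainer, shield}
8. heatsink@(2, 0) [-y clear] — {backplane, bezel, connector, fan, heatsink, pcb, retainer, shield}
9. standoff@(1, 0) [-y clear] — {backplane, bezel, connector, fan, heatsink, pcb, retainer, shield, standoff}

backplane; shield; pcb; connector; bezel; retainer; fan; heatsink; standoff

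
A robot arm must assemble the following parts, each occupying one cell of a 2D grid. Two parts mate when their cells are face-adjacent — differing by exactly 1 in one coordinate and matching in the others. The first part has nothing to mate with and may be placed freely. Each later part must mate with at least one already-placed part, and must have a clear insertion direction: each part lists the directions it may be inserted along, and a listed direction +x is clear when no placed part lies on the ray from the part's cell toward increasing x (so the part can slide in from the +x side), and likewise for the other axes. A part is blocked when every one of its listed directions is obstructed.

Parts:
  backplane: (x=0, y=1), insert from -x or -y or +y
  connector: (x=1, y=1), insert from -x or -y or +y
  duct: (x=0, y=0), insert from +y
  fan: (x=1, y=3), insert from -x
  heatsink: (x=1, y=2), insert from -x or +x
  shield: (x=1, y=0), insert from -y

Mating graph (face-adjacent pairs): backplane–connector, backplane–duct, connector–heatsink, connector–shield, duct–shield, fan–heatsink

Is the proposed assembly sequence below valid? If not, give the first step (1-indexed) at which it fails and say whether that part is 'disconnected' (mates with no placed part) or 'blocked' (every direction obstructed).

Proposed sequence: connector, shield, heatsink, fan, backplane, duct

1. connector@(1, 1) [-x clear] — {connector}
2. shield@(1, 0) [-y clear] — {connector, shield}
3. heatsink@(1, 2) [-x clear] — {connector, heatsink, shield}
4. fan@(1, 3) [-x clear] — {connector, fan, heatsink, shield}
5. backplane@(0, 1) [-x clear] — {backplane, connector, fan, heatsink, shield}
6. duct@(0, 0) — +y all obstructed ⇒ blocked

Invalid at step 6 (blocked)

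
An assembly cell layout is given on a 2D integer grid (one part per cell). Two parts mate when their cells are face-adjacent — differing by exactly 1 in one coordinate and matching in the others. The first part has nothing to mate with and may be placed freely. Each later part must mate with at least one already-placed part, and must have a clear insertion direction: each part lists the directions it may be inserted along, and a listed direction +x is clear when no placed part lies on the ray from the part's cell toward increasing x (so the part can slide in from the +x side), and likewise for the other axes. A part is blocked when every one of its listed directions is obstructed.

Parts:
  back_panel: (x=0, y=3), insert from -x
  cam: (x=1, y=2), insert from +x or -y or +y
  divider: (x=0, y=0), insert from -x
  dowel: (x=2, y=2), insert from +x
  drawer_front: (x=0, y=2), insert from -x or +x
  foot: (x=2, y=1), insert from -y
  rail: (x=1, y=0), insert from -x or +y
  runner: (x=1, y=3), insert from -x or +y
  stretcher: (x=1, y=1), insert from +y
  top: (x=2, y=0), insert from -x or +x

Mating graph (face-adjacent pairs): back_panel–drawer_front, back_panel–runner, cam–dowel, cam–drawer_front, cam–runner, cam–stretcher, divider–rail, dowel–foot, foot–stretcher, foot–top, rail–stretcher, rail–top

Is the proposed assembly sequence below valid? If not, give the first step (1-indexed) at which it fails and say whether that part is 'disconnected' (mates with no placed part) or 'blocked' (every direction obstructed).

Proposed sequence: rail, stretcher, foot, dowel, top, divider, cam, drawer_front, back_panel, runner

Valid

1. rail@(1, 0) [-x clear] — {rail}
2. stretcher@(1, 1) [+y clear] — {rail, stretcher}
3. foot@(2, 1) [-y clear] — {foot, rail, stretcher}
4. dowel@(2, 2) [+x clear] — {dowel, foot, rail, stretcher}
5. top@(2, 0) [+x clear] — {dowel, foot, rail, stretcher, top}
6. divider@(0, 0) [-x clear] — {divider, dowel, foot, rail, stretcher, top}
7. cam@(1, 2) [+y clear] — {cam, divider, dowel, foot, rail, stretcher, top}
8. drawer_front@(0, 2) [-x clear] — {cam, divider, dowel, drawer_front, foot, rail, stretcher, top}
9. back_panel@(0, 3) [-x clear] — {back_panel, cam, divider, dowel, drawer_front, foot, rail, stretcher, top}
10. runner@(1, 3) [+y clear] — {back_panel, cam, divider, dowel, drawer_front, foot, rail, runner, stretcher, top}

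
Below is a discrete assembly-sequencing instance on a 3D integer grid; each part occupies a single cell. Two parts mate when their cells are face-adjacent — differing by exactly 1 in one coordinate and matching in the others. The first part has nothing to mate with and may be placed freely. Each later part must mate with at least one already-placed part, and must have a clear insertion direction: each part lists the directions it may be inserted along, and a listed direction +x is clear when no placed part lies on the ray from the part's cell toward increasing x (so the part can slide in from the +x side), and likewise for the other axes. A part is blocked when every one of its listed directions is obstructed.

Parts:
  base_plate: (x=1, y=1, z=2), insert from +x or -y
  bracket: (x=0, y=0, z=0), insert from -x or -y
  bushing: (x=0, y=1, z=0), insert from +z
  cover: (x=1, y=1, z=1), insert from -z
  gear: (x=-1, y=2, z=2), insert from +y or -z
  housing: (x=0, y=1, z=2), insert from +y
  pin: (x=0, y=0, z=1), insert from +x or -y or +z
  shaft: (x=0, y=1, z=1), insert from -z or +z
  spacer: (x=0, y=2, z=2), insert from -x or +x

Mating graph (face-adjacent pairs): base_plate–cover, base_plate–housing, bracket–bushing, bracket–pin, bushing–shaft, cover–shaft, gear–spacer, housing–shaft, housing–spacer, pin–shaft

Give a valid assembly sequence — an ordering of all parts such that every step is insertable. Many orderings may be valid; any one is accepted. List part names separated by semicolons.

1. bushing@(0, 1, 0) [+z clear] — {bushing}
2. bracket@(0, 0, 0) [-x clear] — {bracket, bushing}
3. pin@(0, 0, 1) [+x clear] — {bracket, bushing, pin}
4. shaft@(0, 1, 1) [+z clear] — {bracket, bushing, pin, shaft}
5. cover@(1, 1, 1) [-z clear] — {bracket, bushing, cover, pin, shaft}
6. base_plate@(1, 1, 2) [+x clear] — {base_plate, bracket, bushing, cover, pin, shaft}
7. housing@(0, 1, 2) [+y clear] — {base_plate, bracket, bushing, cover, housing, pin, shaft}
8. spacer@(0, 2, 2) [-x clear] — {base_plate, bracket, bushing, cover, housing, pin, shaft, spacer}
9. gear@(-1, 2, 2) [+y clear] — {base_plate, bracket, bushing, cover, gear, housing, pin, shaft, spacer}

bushing; bracket; pin; shaft; cover; base_plate; housing; spacer; gear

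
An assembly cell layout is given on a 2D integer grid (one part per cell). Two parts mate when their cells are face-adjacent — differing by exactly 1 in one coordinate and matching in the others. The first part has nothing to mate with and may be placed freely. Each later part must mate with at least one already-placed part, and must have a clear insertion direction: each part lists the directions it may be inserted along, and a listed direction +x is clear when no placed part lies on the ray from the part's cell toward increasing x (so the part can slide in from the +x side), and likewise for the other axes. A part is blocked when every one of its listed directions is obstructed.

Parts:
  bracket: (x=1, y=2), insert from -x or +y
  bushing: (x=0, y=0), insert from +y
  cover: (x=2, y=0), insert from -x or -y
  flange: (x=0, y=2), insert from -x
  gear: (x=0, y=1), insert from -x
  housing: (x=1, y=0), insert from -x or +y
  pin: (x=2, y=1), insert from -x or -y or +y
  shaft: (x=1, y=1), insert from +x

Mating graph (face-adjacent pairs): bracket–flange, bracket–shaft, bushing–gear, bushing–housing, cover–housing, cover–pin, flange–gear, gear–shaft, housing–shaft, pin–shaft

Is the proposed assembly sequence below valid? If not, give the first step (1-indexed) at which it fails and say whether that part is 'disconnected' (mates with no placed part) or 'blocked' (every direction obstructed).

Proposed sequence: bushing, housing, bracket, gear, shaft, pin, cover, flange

Invalid at step 3 (disconnected)

1. bushing@(0, 0) [+y clear] — {bushing}
2. housing@(1, 0) [+y clear] — {bushing, housing}
3. bracket@(1, 2) — no placed neighbour ⇒ disconnected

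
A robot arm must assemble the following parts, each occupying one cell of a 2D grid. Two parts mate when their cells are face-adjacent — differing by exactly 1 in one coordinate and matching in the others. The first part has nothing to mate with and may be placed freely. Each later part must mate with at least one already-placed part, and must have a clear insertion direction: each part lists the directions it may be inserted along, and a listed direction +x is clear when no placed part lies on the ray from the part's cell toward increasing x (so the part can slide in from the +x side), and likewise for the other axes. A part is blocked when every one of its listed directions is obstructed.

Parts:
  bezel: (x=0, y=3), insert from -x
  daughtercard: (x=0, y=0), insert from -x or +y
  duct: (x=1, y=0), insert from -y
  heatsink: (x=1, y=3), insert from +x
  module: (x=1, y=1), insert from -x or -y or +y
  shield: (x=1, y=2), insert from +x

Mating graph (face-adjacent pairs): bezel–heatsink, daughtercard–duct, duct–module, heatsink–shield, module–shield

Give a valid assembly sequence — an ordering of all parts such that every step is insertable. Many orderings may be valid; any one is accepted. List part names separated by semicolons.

heatsink; shield; module; duct; daughtercard; bezel

1. heatsink@(1, 3) [+x clear] — {heatsink}
2. shield@(1, 2) [+x clear] — {heatsink, shield}
3. module@(1, 1) [-x clear] — {heatsink, module, shield}
4. duct@(1, 0) [-y clear] — {duct, heatsink, module, shield}
5. daughtercard@(0, 0) [-x clear] — {daughtercard, duct, heatsink, module, shield}
6. bezel@(0, 3) [-x clear] — {bezel, daughtercard, duct, heatsink, module, shield}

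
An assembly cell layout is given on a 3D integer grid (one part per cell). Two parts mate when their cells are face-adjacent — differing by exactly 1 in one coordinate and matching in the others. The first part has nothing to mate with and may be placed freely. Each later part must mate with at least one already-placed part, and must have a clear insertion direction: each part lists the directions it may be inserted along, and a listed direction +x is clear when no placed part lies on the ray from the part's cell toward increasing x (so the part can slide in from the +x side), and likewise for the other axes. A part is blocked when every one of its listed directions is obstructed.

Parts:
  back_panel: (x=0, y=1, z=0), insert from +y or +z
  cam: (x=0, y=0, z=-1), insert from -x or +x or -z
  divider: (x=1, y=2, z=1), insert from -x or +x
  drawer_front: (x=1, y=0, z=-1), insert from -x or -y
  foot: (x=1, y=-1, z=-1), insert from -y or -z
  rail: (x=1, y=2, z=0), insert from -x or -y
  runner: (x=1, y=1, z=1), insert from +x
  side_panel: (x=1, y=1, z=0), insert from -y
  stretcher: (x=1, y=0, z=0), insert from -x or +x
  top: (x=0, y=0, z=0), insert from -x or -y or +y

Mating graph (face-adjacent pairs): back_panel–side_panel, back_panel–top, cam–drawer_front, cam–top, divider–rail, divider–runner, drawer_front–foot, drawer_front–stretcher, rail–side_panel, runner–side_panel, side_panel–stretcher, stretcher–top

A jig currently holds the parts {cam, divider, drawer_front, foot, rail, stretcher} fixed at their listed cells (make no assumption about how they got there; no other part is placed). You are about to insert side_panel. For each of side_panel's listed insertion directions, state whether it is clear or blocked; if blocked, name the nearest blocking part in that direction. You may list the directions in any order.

-y: blocked by stretcher

-y: nearest on ray is stretcher@(1, 0, 0) ⇒ blocked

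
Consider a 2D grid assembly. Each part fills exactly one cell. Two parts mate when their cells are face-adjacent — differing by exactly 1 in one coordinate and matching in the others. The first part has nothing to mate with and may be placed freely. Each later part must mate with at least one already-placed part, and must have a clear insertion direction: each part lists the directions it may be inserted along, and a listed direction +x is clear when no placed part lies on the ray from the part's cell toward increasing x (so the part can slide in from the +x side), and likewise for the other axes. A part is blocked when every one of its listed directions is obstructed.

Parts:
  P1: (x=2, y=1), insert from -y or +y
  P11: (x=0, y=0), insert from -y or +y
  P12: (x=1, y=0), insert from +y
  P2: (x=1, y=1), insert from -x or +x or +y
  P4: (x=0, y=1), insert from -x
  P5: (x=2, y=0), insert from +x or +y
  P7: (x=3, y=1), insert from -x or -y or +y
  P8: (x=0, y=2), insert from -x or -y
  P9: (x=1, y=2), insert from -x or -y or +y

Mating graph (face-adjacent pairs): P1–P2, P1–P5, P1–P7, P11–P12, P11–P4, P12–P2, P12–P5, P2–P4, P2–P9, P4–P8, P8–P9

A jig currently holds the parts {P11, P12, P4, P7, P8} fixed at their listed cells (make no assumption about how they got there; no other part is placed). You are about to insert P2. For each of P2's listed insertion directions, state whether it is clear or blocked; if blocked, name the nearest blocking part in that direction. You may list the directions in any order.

-x: nearest on ray is P4@(0, 1) ⇒ blocked
+x: nearest on ray is P7@(3, 1) ⇒ blocked
+y: ray from P2(1, 1) has no placed part ⇒ clear

+x: blocked by P7; +y: clear; -x: blocked by P4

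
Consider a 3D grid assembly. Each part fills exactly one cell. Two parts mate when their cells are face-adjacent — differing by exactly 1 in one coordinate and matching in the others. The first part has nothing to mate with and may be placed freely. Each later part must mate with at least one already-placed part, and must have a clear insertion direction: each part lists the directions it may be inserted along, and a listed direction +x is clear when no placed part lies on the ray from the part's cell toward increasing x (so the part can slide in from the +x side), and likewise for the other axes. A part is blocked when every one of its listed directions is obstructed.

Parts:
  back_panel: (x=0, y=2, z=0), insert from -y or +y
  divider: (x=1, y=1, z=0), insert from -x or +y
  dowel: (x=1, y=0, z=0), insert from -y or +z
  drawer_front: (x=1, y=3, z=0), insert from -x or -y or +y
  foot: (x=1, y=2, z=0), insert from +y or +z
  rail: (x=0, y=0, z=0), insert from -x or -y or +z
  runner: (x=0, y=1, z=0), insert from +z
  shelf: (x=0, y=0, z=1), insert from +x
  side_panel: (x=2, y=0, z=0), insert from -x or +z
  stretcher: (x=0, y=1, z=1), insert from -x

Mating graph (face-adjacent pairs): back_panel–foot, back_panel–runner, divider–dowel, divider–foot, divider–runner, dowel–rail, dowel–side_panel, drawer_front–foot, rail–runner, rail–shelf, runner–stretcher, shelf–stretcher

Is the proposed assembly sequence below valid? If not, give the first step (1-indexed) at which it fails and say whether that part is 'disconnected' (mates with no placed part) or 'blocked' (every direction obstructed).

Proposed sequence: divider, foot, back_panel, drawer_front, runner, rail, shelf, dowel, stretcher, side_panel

Valid

1. divider@(1, 1, 0) [-x clear] — {divider}
2. foot@(1, 2, 0) [+y clear] — {divider, foot}
3. back_panel@(0, 2, 0) [-y clear] — {back_panel, divider, foot}
4. drawer_front@(1, 3, 0) [-x clear] — {back_panel, divider, drawer_front, foot}
5. runner@(0, 1, 0) [+z clear] — {back_panel, divider, drawer_front, foot, runner}
6. rail@(0, 0, 0) [-x clear] — {back_panel, divider, drawer_front, foot, rail, runner}
7. shelf@(0, 0, 1) [+x clear] — {back_panel, divider, drawer_front, foot, rail, runner, shelf}
8. dowel@(1, 0, 0) [-y clear] — {back_panel, divider, dowel, drawer_front, foot, rail, runner, shelf}
9. stretcher@(0, 1, 1) [-x clear] — {back_panel, divider, dowel, drawer_front, foot, rail, runner, shelf, stretcher}
10. side_panel@(2, 0, 0) [+z clear] — {back_panel, divider, dowel, drawer_front, foot, rail, runner, shelf, side_panel, stretcher}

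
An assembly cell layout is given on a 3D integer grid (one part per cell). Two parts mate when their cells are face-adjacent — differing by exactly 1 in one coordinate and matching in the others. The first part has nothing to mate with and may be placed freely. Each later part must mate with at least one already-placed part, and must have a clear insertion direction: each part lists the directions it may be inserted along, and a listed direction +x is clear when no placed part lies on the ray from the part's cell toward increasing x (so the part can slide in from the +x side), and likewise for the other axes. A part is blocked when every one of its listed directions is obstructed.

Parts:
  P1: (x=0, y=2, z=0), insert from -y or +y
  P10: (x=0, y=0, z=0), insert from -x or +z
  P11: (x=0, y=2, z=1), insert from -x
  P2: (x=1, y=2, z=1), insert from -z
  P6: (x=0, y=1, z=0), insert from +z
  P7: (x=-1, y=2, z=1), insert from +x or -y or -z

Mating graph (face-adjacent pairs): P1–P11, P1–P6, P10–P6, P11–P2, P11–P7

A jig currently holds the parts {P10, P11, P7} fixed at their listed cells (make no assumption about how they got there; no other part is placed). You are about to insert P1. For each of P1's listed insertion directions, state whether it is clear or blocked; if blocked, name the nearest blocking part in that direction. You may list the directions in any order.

+y: clear; -y: blocked by P10

-y: nearest on ray is P10@(0, 0, 0) ⇒ blocked
+y: ray from P1(0, 2, 0) has no placed part ⇒ clear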